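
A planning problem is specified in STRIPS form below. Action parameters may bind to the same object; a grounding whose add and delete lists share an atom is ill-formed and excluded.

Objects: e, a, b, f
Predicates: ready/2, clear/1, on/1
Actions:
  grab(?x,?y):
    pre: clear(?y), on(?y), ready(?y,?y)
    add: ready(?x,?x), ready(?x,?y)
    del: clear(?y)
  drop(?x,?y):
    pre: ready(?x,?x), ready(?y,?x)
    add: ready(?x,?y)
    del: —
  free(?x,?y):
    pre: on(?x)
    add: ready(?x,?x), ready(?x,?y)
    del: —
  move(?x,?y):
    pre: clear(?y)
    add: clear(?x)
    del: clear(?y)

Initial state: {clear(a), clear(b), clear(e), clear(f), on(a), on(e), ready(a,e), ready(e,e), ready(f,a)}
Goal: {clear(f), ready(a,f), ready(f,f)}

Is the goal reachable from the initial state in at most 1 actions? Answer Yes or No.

1. grab(f,e)  →  {clear(a), clear(b), clear(f), on(a), on(e), ready(a,e), ready(e,e), ready(f,a), ready(f,e), ready(f,f)}
2. free(a,f)  →  {clear(a), clear(b), clear(f), on(a), on(e), ready(a,a), ready(a,e), ready(a,f), ready(e,e), ready(f,a), ready(f,e), ready(f,f)}
optimal plan length = 2; 2 > 1

No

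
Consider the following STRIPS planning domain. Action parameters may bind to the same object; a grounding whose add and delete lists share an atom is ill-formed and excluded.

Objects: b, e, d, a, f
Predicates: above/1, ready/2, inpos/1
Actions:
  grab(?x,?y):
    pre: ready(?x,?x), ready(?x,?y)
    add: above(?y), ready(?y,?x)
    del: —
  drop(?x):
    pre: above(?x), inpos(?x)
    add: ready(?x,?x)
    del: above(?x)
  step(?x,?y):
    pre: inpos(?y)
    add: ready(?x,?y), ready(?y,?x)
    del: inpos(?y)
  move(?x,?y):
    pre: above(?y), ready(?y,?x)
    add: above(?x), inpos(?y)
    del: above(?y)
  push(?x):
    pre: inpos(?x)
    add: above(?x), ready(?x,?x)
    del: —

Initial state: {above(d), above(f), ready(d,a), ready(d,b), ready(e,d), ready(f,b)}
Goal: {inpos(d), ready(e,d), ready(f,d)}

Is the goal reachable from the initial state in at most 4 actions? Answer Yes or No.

1. move(b,d)  →  {above(b), above(f), inpos(d), ready(d,a), ready(d,b), ready(e,d), ready(f,b)}
2. move(b,f)  →  {above(b), inpos(d), inpos(f), ready(d,a), ready(d,b), ready(e,d), ready(f,b)}
3. step(d,f)  →  {above(b), inpos(d), ready(d,a), ready(d,b), ready(d,f), ready(e,d), ready(f,b), ready(f,d)}
optimal plan length = 3; 3 ≤ 4

Yes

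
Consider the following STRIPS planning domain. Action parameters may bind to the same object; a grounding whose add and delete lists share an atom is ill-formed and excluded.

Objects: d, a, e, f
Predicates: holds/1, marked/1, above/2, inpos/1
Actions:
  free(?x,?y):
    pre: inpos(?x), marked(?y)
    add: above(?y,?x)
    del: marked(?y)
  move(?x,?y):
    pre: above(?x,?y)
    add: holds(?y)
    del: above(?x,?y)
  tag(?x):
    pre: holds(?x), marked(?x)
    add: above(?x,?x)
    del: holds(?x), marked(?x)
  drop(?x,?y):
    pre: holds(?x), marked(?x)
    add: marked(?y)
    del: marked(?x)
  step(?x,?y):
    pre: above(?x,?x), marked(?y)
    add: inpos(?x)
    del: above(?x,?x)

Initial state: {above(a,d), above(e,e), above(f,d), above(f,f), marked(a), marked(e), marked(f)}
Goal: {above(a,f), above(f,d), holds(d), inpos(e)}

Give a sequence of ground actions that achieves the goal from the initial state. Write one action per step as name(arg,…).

1. move(a,d)  →  {above(e,e), above(f,d), above(f,f), holds(d), marked(a), marked(e), marked(f)}
2. step(e,a)  →  {above(f,d), above(f,f), holds(d), inpos(e), marked(a), marked(e), marked(f)}
3. step(f,a)  →  {above(f,d), holds(d), inpos(e), inpos(f), marked(a), marked(e), marked(f)}
4. free(f,a)  →  {above(a,f), above(f,d), holds(d), inpos(e), inpos(f), marked(e), marked(f)}

move(a,d); step(e,a); step(f,a); free(f,a)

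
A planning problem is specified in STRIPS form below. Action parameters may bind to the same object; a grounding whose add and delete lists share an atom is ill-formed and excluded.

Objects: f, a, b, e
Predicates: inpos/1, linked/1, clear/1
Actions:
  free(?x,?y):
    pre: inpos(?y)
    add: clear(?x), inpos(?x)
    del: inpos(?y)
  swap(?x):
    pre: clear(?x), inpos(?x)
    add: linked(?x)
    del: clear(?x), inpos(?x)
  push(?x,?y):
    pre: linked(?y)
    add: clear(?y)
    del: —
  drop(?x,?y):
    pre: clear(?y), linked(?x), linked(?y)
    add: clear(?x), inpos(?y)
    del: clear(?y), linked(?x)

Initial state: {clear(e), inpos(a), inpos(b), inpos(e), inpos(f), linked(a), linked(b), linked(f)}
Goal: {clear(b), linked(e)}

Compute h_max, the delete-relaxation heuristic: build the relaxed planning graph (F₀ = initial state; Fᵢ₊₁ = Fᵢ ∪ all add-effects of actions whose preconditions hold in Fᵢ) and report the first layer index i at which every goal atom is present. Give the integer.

F0 = init (8 atoms)
F1 = F0 ∪ {clear(a), clear(b), clear(f), linked(e)}  (12 atoms)
goal ⊆ F1  ⇒  h_max = 1

1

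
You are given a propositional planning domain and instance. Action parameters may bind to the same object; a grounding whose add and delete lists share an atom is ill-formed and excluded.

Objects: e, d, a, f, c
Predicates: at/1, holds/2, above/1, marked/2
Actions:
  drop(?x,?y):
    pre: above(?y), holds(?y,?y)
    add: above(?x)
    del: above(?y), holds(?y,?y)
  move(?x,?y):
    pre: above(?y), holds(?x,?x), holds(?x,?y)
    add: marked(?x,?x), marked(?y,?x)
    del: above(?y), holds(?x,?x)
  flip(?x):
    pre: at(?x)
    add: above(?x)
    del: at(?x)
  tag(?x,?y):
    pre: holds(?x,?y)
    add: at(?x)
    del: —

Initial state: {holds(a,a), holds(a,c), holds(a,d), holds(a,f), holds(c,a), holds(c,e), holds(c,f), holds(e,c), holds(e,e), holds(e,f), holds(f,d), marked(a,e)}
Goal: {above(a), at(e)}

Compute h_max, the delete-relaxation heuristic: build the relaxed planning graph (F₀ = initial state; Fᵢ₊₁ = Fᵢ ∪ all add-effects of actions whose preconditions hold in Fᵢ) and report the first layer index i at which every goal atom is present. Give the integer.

2

F0 = init (12 atoms)
F1 = F0 ∪ {at(a), at(c), at(e), at(f)}  (16 atoms)
F2 = F1 ∪ {above(a), above(c), above(e), above(f)}  (20 atoms)
goal ⊆ F2  ⇒  h_max = 2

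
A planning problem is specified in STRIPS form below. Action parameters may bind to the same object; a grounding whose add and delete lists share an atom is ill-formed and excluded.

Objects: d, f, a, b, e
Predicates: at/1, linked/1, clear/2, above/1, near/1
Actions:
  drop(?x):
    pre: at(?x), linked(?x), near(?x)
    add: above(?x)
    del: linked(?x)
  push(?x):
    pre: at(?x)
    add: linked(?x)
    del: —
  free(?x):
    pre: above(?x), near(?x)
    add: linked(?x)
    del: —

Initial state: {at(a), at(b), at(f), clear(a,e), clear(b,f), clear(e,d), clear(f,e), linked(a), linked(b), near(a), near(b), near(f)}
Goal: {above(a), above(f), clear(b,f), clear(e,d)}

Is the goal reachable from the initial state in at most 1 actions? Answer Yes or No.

No

1. drop(a)  →  {above(a), at(a), at(b), at(f), clear(a,e), clear(b,f), clear(e,d), clear(f,e), linked(b), near(a), near(b), near(f)}
2. push(f)  →  {above(a), at(a), at(b), at(f), clear(a,e), clear(b,f), clear(e,d), clear(f,e), linked(b), linked(f), near(a), near(b), near(f)}
3. drop(f)  →  {above(a), above(f), at(a), at(b), at(f), clear(a,e), clear(b,f), clear(e,d), clear(f,e), linked(b), near(a), near(b), near(f)}
optimal plan length = 3; 3 > 1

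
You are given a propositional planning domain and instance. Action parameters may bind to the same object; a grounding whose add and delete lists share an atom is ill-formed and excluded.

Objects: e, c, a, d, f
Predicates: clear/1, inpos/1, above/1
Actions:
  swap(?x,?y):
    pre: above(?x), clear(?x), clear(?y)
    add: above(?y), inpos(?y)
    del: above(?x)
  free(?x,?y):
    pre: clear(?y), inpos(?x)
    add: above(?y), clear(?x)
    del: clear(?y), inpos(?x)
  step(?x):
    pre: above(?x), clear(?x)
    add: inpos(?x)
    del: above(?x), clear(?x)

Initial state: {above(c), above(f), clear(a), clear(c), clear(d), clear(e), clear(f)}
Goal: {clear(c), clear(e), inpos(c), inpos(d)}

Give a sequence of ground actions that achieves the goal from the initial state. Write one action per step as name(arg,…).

1. swap(c,d)  →  {above(d), above(f), clear(a), clear(c), clear(d), clear(e), clear(f), inpos(d)}
2. swap(d,c)  →  {above(c), above(f), clear(a), clear(c), clear(d), clear(e), clear(f), inpos(c), inpos(d)}

swap(c,d); swap(d,c)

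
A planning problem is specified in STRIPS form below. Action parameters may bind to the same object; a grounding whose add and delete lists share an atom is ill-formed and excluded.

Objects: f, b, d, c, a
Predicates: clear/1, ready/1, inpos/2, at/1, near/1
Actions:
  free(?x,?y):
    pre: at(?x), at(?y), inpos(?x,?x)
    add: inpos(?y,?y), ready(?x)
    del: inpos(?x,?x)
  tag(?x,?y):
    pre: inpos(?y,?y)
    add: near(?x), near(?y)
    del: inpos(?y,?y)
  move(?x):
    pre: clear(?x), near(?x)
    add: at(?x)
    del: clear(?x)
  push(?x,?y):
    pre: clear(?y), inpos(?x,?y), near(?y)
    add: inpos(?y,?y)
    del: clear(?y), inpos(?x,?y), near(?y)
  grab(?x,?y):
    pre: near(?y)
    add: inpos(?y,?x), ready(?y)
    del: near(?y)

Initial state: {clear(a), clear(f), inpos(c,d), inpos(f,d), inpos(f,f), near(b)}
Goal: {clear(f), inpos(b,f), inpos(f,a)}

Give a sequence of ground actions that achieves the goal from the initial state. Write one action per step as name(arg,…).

tag(f,f); grab(f,b); grab(a,f)

1. tag(f,f)  →  {clear(a), clear(f), inpos(c,d), inpos(f,d), near(b), near(f)}
2. grab(f,b)  →  {clear(a), clear(f), inpos(b,f), inpos(c,d), inpos(f,d), near(f), ready(b)}
3. grab(a,f)  →  {clear(a), clear(f), inpos(b,f), inpos(c,d), inpos(f,a), inpos(f,d), ready(b), ready(f)}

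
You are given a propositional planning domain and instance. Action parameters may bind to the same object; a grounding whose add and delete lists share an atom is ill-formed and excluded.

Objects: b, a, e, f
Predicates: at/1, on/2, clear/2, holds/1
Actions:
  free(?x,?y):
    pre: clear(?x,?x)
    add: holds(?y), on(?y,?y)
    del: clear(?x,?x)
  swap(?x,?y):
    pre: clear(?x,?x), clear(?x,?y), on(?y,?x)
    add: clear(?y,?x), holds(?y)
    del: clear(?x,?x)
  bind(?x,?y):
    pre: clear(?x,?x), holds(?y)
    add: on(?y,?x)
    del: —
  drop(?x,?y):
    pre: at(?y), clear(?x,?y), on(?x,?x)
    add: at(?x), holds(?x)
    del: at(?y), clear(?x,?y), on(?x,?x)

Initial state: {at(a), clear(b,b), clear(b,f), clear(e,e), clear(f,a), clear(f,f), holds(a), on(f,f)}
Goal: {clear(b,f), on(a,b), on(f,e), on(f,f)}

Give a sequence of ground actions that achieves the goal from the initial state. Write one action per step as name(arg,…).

free(f,f); bind(b,a); bind(e,f)

1. free(f,f)  →  {at(a), clear(b,b), clear(b,f), clear(e,e), clear(f,a), holds(a), holds(f), on(f,f)}
2. bind(b,a)  →  {at(a), clear(b,b), clear(b,f), clear(e,e), clear(f,a), holds(a), holds(f), on(a,b), on(f,f)}
3. bind(e,f)  →  {at(a), clear(b,b), clear(b,f), clear(e,e), clear(f,a), holds(a), holds(f), on(a,b), on(f,e), on(f,f)}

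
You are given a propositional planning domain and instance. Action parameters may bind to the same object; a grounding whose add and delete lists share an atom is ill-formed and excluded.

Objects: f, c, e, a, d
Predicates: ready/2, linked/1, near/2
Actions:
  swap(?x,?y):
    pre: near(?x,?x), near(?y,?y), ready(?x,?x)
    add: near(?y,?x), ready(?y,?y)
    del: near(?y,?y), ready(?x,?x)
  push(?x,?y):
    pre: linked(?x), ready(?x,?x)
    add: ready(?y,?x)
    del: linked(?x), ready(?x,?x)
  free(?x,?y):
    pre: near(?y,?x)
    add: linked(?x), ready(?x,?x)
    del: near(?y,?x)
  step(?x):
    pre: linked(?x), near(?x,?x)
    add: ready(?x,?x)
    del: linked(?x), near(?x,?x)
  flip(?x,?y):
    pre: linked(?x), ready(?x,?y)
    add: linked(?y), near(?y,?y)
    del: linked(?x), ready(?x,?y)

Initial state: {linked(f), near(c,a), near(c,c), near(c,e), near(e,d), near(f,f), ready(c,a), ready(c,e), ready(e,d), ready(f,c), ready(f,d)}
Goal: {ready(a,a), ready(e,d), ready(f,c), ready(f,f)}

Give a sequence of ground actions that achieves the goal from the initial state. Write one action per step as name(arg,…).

free(f,f); free(a,c)

1. free(f,f)  →  {linked(f), near(c,a), near(c,c), near(c,e), near(e,d), ready(c,a), ready(c,e), ready(e,d), ready(f,c), ready(f,d), ready(f,f)}
2. free(a,c)  →  {linked(a), linked(f), near(c,c), near(c,e), near(e,d), ready(a,a), ready(c,a), ready(c,e), ready(e,d), ready(f,c), ready(f,d), ready(f,f)}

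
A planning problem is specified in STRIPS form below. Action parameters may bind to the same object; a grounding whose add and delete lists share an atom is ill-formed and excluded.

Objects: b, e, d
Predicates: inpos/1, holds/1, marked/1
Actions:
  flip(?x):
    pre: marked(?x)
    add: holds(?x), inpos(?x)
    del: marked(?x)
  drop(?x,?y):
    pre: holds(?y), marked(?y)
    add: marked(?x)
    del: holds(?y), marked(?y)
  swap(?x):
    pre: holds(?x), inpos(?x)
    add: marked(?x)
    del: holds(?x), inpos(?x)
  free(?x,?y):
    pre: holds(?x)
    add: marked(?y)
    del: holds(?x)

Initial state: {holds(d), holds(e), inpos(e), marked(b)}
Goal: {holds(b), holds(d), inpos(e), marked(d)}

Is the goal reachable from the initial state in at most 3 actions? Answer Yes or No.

Yes

1. flip(b)  →  {holds(b), holds(d), holds(e), inpos(b), inpos(e)}
2. free(e,d)  →  {holds(b), holds(d), inpos(b), inpos(e), marked(d)}
optimal plan length = 2; 2 ≤ 3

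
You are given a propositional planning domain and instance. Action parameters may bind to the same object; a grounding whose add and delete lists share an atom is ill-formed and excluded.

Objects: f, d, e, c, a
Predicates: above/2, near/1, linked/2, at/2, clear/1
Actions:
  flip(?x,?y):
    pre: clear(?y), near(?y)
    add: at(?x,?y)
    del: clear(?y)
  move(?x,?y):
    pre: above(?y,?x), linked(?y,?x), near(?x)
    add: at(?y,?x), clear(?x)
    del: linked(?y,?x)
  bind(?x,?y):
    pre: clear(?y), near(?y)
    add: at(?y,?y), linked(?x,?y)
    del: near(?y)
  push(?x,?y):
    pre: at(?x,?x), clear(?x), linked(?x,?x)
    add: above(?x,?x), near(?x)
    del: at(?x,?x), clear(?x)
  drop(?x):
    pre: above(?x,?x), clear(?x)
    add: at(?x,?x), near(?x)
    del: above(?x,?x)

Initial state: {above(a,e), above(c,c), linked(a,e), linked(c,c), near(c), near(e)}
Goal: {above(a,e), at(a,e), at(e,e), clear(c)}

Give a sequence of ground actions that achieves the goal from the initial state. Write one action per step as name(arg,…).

move(e,a); flip(e,e); move(c,c)

1. move(e,a)  →  {above(a,e), above(c,c), at(a,e), clear(e), linked(c,c), near(c), near(e)}
2. flip(e,e)  →  {above(a,e), above(c,c), at(a,e), at(e,e), linked(c,c), near(c), near(e)}
3. move(c,c)  →  {above(a,e), above(c,c), at(a,e), at(c,c), at(e,e), clear(c), near(c), near(e)}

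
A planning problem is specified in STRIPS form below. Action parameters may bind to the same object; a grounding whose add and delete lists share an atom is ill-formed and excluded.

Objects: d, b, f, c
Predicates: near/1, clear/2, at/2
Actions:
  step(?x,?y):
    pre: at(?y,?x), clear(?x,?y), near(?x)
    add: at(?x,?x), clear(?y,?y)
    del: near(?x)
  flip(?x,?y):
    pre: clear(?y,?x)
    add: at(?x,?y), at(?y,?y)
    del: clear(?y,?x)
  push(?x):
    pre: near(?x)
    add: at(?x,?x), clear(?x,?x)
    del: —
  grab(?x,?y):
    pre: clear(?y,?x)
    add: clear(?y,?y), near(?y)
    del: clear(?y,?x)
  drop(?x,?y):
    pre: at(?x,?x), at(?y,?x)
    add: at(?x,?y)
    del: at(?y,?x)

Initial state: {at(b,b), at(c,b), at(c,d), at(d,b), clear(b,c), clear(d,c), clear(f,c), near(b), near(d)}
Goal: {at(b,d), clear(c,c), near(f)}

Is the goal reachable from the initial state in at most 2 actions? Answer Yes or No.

No

1. step(d,c)  →  {at(b,b), at(c,b), at(c,d), at(d,b), at(d,d), clear(b,c), clear(c,c), clear(d,c), clear(f,c), near(b)}
2. grab(c,f)  →  {at(b,b), at(c,b), at(c,d), at(d,b), at(d,d), clear(b,c), clear(c,c), clear(d,c), clear(f,f), near(b), near(f)}
3. drop(b,d)  →  {at(b,b), at(b,d), at(c,b), at(c,d), at(d,d), clear(b,c), clear(c,c), clear(d,c), clear(f,f), near(b), near(f)}
optimal plan length = 3; 3 > 2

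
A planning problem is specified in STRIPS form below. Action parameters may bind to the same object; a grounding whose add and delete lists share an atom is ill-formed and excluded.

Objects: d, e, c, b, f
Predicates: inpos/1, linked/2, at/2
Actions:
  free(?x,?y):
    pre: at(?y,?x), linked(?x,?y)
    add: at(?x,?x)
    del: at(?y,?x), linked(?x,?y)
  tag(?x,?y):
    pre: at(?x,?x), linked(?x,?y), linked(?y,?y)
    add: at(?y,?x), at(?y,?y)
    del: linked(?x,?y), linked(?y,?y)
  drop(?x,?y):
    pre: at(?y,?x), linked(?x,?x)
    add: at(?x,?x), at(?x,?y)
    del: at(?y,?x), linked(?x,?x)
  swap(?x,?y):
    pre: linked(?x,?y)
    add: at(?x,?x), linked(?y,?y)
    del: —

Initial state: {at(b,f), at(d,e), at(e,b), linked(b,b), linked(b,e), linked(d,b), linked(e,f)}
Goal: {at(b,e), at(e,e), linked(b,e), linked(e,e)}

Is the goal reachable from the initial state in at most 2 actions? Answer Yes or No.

1. drop(b,e)  →  {at(b,b), at(b,e), at(b,f), at(d,e), linked(b,e), linked(d,b), linked(e,f)}
2. swap(e,f)  →  {at(b,b), at(b,e), at(b,f), at(d,e), at(e,e), linked(b,e), linked(d,b), linked(e,f), linked(f,f)}
3. swap(b,e)  →  {at(b,b), at(b,e), at(b,f), at(d,e), at(e,e), linked(b,e), linked(d,b), linked(e,e), linked(e,f), linked(f,f)}
optimal plan length = 3; 3 > 2

No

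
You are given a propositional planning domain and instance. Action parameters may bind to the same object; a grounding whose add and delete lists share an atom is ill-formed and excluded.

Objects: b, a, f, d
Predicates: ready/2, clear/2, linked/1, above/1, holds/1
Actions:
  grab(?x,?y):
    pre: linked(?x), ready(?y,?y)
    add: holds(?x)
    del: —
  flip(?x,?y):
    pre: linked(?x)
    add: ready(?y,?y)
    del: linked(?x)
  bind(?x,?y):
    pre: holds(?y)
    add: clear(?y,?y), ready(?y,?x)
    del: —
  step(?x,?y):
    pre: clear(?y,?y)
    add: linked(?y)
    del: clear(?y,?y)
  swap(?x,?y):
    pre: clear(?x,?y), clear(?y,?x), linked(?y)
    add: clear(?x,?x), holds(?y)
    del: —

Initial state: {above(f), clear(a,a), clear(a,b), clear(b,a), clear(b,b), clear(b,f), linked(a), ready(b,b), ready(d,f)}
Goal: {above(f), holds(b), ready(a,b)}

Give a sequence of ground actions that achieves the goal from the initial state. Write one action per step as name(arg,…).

grab(a,b); bind(b,a); step(b,b); grab(b,b)

1. grab(a,b)  →  {above(f), clear(a,a), clear(a,b), clear(b,a), clear(b,b), clear(b,f), holds(a), linked(a), ready(b,b), ready(d,f)}
2. bind(b,a)  →  {above(f), clear(a,a), clear(a,b), clear(b,a), clear(b,b), clear(b,f), holds(a), linked(a), ready(a,b), ready(b,b), ready(d,f)}
3. step(b,b)  →  {above(f), clear(a,a), clear(a,b), clear(b,a), clear(b,f), holds(a), linked(a), linked(b), ready(a,b), ready(b,b), ready(d,f)}
4. grab(b,b)  →  {above(f), clear(a,a), clear(a,b), clear(b,a), clear(b,f), holds(a), holds(b), linked(a), linked(b), ready(a,b), ready(b,b), ready(d,f)}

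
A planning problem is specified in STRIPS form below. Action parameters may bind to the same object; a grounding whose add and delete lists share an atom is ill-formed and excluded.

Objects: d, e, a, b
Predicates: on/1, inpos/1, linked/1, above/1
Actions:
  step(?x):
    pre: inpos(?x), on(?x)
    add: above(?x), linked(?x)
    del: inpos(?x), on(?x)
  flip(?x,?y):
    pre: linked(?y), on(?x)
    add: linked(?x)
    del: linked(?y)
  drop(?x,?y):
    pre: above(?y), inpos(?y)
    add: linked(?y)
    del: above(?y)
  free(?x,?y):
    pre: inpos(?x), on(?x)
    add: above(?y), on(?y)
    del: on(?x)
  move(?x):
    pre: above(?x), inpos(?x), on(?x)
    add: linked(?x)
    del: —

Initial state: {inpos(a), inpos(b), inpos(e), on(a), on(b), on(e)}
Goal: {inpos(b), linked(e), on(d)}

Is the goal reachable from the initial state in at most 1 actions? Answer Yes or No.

1. step(e)  →  {above(e), inpos(a), inpos(b), linked(e), on(a), on(b)}
2. free(a,d)  →  {above(d), above(e), inpos(a), inpos(b), linked(e), on(b), on(d)}
optimal plan length = 2; 2 > 1

No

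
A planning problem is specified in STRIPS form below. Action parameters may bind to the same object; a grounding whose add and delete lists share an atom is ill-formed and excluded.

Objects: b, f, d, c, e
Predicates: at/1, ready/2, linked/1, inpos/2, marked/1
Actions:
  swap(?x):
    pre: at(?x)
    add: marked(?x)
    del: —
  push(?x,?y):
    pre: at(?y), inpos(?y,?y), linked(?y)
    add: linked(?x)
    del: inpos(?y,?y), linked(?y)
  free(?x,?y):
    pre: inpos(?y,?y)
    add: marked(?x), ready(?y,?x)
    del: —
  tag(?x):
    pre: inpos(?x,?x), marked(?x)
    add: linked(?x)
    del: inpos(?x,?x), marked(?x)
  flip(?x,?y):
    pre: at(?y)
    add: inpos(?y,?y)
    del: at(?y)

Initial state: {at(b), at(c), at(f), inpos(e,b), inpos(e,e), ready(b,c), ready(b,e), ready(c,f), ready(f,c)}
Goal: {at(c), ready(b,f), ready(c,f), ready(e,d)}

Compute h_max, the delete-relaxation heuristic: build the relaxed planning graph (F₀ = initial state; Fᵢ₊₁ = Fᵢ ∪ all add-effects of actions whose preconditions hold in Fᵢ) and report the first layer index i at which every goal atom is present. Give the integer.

2

F0 = init (9 atoms)
F1 = F0 ∪ {inpos(b,b), inpos(c,c), inpos(f,f), marked(b), marked(c), marked(d), marked(e), marked(f), ready(e,b), ready(e,c), ready(e,d), ready(e,e), ready(e,f)}  (22 atoms)
F2 = F1 ∪ {linked(b), linked(c), linked(e), linked(f), ready(b,b), ready(b,d), ready(b,f), ready(c,b), ready(c,c), ready(c,d), ready(c,e), ready(f,b), ready(f,d), ready(f,e), ready(f,f)}  (37 atoms)
goal ⊆ F2  ⇒  h_max = 2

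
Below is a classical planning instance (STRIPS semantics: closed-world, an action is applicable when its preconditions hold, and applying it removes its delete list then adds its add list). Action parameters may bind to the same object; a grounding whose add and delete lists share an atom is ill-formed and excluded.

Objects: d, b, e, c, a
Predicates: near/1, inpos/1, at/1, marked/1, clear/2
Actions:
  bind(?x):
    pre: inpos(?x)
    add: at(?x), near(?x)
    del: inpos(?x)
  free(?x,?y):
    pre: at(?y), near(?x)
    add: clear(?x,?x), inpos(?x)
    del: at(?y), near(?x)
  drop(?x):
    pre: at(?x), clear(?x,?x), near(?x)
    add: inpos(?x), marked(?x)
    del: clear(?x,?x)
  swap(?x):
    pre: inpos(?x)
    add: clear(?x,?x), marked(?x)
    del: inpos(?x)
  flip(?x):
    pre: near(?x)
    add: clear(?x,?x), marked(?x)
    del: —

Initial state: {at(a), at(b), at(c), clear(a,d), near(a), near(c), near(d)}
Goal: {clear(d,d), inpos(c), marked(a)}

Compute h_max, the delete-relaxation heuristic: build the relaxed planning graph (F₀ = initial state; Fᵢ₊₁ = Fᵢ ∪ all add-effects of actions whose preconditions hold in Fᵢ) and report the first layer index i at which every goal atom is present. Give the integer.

F0 = init (7 atoms)
F1 = F0 ∪ {clear(a,a), clear(c,c), clear(d,d), inpos(a), inpos(c), inpos(d), marked(a), marked(c), marked(d)}  (16 atoms)
goal ⊆ F1  ⇒  h_max = 1

1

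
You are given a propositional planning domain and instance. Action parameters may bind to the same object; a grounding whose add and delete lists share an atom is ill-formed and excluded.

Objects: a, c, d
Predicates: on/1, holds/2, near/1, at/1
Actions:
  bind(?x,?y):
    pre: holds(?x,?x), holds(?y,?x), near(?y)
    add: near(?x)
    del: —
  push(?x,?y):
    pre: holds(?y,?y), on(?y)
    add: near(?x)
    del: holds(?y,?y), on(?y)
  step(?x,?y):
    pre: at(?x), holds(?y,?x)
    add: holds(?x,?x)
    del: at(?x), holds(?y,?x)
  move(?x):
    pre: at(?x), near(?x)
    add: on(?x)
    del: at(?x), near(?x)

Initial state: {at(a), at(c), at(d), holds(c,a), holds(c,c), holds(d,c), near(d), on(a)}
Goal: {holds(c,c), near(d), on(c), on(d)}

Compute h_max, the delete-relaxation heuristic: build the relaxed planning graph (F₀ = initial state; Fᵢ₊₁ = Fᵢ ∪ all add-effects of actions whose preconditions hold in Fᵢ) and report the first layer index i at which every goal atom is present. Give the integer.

F0 = init (8 atoms)
F1 = F0 ∪ {holds(a,a), near(c), on(d)}  (11 atoms)
F2 = F1 ∪ {near(a), on(c)}  (13 atoms)
goal ⊆ F2  ⇒  h_max = 2

2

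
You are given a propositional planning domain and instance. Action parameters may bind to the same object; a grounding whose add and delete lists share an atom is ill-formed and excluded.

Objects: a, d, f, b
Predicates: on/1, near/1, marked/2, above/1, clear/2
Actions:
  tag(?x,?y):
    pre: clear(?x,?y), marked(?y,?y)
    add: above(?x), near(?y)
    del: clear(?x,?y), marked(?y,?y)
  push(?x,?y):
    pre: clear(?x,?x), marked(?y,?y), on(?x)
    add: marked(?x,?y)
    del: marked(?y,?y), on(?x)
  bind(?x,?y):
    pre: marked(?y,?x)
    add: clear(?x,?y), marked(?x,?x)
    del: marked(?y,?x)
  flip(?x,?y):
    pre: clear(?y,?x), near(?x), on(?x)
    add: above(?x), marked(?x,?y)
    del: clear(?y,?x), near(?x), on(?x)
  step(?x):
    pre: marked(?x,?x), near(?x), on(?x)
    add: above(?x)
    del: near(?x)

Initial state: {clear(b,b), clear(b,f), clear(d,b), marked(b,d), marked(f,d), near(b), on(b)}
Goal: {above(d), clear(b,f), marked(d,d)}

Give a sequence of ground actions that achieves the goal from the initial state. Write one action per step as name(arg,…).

bind(d,f); flip(b,b); tag(d,b)

1. bind(d,f)  →  {clear(b,b), clear(b,f), clear(d,b), clear(d,f), marked(b,d), marked(d,d), near(b), on(b)}
2. flip(b,b)  →  {above(b), clear(b,f), clear(d,b), clear(d,f), marked(b,b), marked(b,d), marked(d,d)}
3. tag(d,b)  →  {above(b), above(d), clear(b,f), clear(d,f), marked(b,d), marked(d,d), near(b)}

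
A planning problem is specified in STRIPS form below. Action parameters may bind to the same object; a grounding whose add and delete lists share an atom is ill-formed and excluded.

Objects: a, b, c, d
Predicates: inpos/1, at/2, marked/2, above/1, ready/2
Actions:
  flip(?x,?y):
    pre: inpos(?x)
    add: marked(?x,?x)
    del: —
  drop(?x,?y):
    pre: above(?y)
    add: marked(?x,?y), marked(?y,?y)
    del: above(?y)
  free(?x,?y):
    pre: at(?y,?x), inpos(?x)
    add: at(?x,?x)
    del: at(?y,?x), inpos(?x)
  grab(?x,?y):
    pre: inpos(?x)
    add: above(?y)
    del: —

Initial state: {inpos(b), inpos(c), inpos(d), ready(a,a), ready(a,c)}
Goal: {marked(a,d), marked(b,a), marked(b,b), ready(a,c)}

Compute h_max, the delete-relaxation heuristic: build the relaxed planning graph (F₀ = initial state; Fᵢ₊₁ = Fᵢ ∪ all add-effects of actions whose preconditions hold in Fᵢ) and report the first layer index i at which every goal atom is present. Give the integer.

2

F0 = init (5 atoms)
F1 = F0 ∪ {above(a), above(b), above(c), above(d), marked(b,b), marked(c,c), marked(d,d)}  (12 atoms)
F2 = F1 ∪ {marked(a,a), marked(a,b), marked(a,c), marked(a,d), marked(b,a), marked(b,c), marked(b,d), marked(c,a), marked(c,b), marked(c,d), marked(d,a), marked(d,b), marked(d,c)}  (25 atoms)
goal ⊆ F2  ⇒  h_max = 2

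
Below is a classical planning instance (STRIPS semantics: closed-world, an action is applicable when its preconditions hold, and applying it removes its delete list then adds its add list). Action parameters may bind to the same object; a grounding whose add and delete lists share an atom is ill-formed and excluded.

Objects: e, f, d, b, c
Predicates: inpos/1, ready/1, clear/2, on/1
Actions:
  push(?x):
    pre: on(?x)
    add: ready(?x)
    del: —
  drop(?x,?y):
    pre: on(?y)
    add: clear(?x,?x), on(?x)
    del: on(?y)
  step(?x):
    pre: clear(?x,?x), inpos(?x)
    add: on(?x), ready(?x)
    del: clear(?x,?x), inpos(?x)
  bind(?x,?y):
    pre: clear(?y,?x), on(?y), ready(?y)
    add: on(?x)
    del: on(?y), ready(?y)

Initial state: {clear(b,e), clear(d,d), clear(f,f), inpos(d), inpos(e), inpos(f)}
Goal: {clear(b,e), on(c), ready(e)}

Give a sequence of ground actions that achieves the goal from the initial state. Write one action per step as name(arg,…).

step(f); drop(e,f); push(e); drop(c,e)

1. step(f)  →  {clear(b,e), clear(d,d), inpos(d), inpos(e), on(f), ready(f)}
2. drop(e,f)  →  {clear(b,e), clear(d,d), clear(e,e), inpos(d), inpos(e), on(e), ready(f)}
3. push(e)  →  {clear(b,e), clear(d,d), clear(e,e), inpos(d), inpos(e), on(e), ready(e), ready(f)}
4. drop(c,e)  →  {clear(b,e), clear(c,c), clear(d,d), clear(e,e), inpos(d), inpos(e), on(c), ready(e), ready(f)}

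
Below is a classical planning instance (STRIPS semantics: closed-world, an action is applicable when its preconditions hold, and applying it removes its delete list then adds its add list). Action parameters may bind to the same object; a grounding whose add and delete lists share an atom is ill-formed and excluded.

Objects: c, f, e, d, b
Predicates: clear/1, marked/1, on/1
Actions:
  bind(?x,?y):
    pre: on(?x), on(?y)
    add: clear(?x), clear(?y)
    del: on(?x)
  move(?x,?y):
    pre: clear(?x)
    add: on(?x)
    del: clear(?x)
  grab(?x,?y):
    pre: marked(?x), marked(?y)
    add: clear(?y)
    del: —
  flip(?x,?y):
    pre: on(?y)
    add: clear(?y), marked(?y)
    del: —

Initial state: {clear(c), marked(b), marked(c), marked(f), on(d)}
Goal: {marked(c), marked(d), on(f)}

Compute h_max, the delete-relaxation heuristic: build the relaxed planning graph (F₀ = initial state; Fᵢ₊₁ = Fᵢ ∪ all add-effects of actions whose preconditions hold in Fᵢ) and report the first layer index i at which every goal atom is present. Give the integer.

F0 = init (5 atoms)
F1 = F0 ∪ {clear(b), clear(d), clear(f), marked(d), on(c)}  (10 atoms)
F2 = F1 ∪ {on(b), on(f)}  (12 atoms)
goal ⊆ F2  ⇒  h_max = 2

2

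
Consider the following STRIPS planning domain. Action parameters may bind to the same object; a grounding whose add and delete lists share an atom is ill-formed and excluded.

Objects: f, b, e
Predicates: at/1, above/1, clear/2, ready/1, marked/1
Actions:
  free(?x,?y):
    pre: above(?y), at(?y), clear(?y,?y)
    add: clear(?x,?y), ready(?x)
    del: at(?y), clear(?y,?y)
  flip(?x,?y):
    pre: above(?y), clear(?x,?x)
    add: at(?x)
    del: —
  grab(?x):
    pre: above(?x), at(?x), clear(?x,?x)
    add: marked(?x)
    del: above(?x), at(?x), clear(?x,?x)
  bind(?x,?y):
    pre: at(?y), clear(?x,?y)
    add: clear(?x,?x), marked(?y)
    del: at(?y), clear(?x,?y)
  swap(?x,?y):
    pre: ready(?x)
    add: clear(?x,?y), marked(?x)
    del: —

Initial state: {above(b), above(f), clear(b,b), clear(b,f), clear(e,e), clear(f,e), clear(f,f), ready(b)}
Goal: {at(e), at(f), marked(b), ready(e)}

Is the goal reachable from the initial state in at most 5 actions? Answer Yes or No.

1. flip(f,f)  →  {above(b), above(f), at(f), clear(b,b), clear(b,f), clear(e,e), clear(f,e), clear(f,f), ready(b)}
2. flip(b,f)  →  {above(b), above(f), at(b), at(f), clear(b,b), clear(b,f), clear(e,e), clear(f,e), clear(f,f), ready(b)}
3. free(e,b)  →  {above(b), above(f), at(f), clear(b,f), clear(e,b), clear(e,e), clear(f,e), clear(f,f), ready(b), ready(e)}
4. flip(e,f)  →  {above(b), above(f), at(e), at(f), clear(b,f), clear(e,b), clear(e,e), clear(f,e), clear(f,f), ready(b), ready(e)}
5. swap(b,f)  →  {above(b), above(f), at(e), at(f), clear(b,f), clear(e,b), clear(e,e), clear(f,e), clear(f,f), marked(b), ready(b), ready(e)}
optimal plan length = 5; 5 ≤ 5

Yes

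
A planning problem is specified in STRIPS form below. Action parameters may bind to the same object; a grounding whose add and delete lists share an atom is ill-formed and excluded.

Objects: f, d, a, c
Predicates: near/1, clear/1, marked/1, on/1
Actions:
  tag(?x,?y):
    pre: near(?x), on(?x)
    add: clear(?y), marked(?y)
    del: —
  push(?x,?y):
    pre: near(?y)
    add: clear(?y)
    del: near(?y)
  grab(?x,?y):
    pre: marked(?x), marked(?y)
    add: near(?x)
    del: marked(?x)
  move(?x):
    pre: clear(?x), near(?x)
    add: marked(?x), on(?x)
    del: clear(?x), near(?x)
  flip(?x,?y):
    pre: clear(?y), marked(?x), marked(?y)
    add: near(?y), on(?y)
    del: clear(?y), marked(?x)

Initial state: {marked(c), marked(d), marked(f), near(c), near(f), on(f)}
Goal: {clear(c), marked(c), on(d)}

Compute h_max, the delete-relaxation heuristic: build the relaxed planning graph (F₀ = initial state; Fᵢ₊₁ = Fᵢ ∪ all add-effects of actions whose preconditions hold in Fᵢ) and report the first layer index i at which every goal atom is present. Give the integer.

F0 = init (6 atoms)
F1 = F0 ∪ {clear(a), clear(c), clear(d), clear(f), marked(a), near(d)}  (12 atoms)
F2 = F1 ∪ {near(a), on(a), on(c), on(d)}  (16 atoms)
goal ⊆ F2  ⇒  h_max = 2

2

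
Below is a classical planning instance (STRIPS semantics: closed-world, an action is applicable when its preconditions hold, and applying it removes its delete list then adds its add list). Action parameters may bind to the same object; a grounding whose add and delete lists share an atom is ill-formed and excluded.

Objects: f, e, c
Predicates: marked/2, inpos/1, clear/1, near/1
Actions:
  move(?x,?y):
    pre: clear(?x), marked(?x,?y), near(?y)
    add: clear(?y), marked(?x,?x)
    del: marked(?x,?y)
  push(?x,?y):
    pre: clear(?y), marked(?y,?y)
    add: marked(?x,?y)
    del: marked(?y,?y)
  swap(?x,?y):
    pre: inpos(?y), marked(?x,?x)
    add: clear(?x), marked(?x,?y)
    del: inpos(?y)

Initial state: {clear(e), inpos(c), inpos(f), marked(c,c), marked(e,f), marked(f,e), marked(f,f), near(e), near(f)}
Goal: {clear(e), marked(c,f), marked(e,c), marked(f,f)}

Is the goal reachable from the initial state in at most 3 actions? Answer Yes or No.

1. swap(c,f)  →  {clear(c), clear(e), inpos(c), marked(c,c), marked(c,f), marked(e,f), marked(f,e), marked(f,f), near(e), near(f)}
2. push(e,c)  →  {clear(c), clear(e), inpos(c), marked(c,f), marked(e,c), marked(e,f), marked(f,e), marked(f,f), near(e), near(f)}
optimal plan length = 2; 2 ≤ 3

Yes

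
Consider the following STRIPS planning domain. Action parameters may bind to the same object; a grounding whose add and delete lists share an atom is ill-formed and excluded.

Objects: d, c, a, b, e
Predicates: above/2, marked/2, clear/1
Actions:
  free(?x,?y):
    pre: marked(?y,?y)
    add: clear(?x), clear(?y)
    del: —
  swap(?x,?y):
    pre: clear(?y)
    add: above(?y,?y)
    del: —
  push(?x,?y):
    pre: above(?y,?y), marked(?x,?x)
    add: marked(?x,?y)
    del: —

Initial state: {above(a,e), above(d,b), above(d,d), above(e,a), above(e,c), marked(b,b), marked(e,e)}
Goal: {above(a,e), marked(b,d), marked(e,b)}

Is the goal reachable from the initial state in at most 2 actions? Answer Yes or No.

1. free(d,b)  →  {above(a,e), above(d,b), above(d,d), above(e,a), above(e,c), clear(b), clear(d), marked(b,b), marked(e,e)}
2. swap(d,b)  →  {above(a,e), above(b,b), above(d,b), above(d,d), above(e,a), above(e,c), clear(b), clear(d), marked(b,b), marked(e,e)}
3. push(b,d)  →  {above(a,e), above(b,b), above(d,b), above(d,d), above(e,a), above(e,c), clear(b), clear(d), marked(b,b), marked(b,d), marked(e,e)}
4. push(e,b)  →  {above(a,e), above(b,b), above(d,b), above(d,d), above(e,a), above(e,c), clear(b), clear(d), marked(b,b), marked(b,d), marked(e,b), marked(e,e)}
optimal plan length = 4; 4 > 2

No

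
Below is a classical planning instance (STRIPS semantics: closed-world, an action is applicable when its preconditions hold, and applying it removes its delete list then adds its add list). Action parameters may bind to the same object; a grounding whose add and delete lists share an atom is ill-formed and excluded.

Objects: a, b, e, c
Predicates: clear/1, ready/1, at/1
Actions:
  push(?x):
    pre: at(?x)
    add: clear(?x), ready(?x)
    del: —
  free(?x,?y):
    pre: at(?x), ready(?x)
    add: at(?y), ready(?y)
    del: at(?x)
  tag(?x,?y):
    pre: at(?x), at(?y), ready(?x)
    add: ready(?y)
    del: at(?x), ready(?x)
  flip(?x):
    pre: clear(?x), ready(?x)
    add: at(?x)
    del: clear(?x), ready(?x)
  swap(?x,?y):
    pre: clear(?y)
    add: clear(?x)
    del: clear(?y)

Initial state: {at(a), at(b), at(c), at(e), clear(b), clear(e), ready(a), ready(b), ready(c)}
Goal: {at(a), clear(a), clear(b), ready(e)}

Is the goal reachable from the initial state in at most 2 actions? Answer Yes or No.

Yes

1. push(a)  →  {at(a), at(b), at(c), at(e), clear(a), clear(b), clear(e), ready(a), ready(b), ready(c)}
2. push(e)  →  {at(a), at(b), at(c), at(e), clear(a), clear(b), clear(e), ready(a), ready(b), ready(c), ready(e)}
optimal plan length = 2; 2 ≤ 2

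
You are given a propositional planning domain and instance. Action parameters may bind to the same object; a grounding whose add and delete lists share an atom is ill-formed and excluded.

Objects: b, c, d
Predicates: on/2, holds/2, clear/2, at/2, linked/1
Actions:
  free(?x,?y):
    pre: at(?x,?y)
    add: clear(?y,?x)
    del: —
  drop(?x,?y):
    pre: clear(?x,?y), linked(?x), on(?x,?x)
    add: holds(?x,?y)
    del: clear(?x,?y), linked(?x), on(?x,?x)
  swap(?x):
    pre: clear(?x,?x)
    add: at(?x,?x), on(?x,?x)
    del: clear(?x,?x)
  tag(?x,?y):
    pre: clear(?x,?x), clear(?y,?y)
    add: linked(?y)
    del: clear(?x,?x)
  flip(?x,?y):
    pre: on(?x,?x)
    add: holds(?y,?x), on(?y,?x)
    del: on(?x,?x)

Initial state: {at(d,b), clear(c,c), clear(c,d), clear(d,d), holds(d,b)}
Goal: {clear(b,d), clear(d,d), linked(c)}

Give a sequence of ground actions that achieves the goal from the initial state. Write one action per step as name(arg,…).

1. free(d,b)  →  {at(d,b), clear(b,d), clear(c,c), clear(c,d), clear(d,d), holds(d,b)}
2. tag(c,c)  →  {at(d,b), clear(b,d), clear(c,d), clear(d,d), holds(d,b), linked(c)}

free(d,b); tag(c,c)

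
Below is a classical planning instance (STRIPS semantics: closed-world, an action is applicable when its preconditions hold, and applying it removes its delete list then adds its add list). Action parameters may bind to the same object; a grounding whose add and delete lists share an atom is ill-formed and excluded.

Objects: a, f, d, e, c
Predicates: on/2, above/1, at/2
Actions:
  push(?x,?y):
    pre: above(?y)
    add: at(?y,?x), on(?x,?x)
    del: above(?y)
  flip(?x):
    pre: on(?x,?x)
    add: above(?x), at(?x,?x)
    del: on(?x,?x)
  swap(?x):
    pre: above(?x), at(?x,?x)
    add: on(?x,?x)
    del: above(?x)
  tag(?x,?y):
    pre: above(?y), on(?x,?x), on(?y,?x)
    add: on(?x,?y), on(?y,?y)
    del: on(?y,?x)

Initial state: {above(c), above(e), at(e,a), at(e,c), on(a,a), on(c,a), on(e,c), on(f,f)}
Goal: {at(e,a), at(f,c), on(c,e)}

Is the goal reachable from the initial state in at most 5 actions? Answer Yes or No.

1. flip(f)  →  {above(c), above(e), above(f), at(e,a), at(e,c), at(f,f), on(a,a), on(c,a), on(e,c)}
2. push(c,f)  →  {above(c), above(e), at(e,a), at(e,c), at(f,c), at(f,f), on(a,a), on(c,a), on(c,c), on(e,c)}
3. tag(c,e)  →  {above(c), above(e), at(e,a), at(e,c), at(f,c), at(f,f), on(a,a), on(c,a), on(c,c), on(c,e), on(e,e)}
optimal plan length = 3; 3 ≤ 5

Yes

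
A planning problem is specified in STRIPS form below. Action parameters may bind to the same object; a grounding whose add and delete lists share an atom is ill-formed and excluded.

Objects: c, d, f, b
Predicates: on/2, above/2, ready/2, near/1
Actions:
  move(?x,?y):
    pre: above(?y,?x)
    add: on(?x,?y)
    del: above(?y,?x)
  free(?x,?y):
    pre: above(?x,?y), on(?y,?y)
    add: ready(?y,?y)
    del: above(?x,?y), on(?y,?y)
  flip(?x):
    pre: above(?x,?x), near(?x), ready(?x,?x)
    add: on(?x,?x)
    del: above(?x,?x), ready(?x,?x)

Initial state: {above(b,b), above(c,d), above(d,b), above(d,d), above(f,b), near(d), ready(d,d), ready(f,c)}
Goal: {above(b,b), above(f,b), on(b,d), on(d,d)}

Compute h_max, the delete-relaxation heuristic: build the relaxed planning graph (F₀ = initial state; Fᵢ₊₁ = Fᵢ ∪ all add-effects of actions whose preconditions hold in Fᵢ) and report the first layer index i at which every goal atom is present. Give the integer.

1

F0 = init (8 atoms)
F1 = F0 ∪ {on(b,b), on(b,d), on(b,f), on(d,c), on(d,d)}  (13 atoms)
goal ⊆ F1  ⇒  h_max = 1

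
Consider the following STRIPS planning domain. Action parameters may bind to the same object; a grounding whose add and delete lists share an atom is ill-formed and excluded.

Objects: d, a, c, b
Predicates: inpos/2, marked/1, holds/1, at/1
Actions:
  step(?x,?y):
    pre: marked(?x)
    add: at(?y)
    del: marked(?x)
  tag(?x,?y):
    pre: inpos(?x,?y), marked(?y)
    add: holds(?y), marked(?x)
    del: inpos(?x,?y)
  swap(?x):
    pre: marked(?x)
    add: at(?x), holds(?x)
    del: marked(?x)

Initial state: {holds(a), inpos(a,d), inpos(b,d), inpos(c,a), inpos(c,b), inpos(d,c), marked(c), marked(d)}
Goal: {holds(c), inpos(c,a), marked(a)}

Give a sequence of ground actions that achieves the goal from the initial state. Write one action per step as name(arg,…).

tag(d,c); tag(a,d)

1. tag(d,c)  →  {holds(a), holds(c), inpos(a,d), inpos(b,d), inpos(c,a), inpos(c,b), marked(c), marked(d)}
2. tag(a,d)  →  {holds(a), holds(c), holds(d), inpos(b,d), inpos(c,a), inpos(c,b), marked(a), marked(c), marked(d)}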